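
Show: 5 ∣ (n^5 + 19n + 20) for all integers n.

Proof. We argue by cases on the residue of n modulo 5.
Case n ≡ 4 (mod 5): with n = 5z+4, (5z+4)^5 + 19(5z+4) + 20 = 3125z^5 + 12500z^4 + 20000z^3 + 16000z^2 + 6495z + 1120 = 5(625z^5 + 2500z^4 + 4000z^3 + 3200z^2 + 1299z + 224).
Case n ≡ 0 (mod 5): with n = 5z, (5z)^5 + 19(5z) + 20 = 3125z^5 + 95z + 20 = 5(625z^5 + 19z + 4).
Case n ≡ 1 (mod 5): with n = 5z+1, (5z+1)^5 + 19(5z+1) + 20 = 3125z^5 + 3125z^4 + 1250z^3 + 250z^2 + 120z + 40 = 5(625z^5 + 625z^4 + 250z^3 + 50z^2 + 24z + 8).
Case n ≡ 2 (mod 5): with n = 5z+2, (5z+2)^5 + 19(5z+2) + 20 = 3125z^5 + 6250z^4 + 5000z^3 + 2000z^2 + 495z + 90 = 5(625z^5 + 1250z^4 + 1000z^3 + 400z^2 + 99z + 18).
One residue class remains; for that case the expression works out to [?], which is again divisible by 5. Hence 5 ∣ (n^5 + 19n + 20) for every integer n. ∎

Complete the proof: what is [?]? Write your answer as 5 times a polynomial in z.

5(625z^5 + 1875z^4 + 2250z^3 + 1350z^2 + 424z + 64)

The residues treated are {4, 0, 1, 2}, so the missing case is n ≡ 3 (mod 5); write n = 5z+3.
Then (5z+3)^5 + 19(5z+3) + 20 = 3125z^5 + 9375z^4 + 11250z^3 + 6750z^2 + 2120z + 320 = 5(625z^5 + 1875z^4 + 2250z^3 + 1350z^2 + 424z + 64).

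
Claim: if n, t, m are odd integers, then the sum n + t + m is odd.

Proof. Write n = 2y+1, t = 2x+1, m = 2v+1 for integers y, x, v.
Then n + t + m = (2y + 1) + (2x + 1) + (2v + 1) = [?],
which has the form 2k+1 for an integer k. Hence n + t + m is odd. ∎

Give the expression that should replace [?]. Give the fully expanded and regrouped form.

2(v + x + y + 1) + 1

Expanding: (2y + 1) + (2x + 1) + (2v + 1) = 2v + 2x + 2y + 3.
Every term except the constant is even, so this is 2(v + x + y + 1) + 1,
and v + x + y + 1 ∈ ℤ gives the required form.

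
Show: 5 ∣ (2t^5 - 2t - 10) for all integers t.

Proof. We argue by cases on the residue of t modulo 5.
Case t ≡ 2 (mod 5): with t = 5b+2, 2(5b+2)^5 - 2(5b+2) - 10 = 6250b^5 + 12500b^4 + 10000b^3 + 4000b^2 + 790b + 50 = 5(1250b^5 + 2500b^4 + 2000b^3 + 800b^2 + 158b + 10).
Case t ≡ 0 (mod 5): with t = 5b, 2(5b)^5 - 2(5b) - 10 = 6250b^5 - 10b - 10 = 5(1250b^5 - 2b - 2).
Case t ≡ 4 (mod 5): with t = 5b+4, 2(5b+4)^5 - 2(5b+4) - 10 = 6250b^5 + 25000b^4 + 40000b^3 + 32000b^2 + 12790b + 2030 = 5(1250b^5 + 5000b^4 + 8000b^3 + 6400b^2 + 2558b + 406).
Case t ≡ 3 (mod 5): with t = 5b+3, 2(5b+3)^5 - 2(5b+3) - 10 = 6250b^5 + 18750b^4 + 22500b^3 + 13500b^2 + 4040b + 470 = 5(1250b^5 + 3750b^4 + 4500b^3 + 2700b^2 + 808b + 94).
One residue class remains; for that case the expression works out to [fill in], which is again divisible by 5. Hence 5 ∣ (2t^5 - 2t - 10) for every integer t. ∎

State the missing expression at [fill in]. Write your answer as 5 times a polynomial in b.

5(1250b^5 + 1250b^4 + 500b^3 + 100b^2 + 8b - 2)

The residues treated are {2, 0, 4, 3}, so the missing case is t ≡ 1 (mod 5); write t = 5b+1.
Then 2(5b+1)^5 - 2(5b+1) - 10 = 6250b^5 + 6250b^4 + 2500b^3 + 500b^2 + 40b - 10 = 5(1250b^5 + 1250b^4 + 500b^3 + 100b^2 + 8b - 2).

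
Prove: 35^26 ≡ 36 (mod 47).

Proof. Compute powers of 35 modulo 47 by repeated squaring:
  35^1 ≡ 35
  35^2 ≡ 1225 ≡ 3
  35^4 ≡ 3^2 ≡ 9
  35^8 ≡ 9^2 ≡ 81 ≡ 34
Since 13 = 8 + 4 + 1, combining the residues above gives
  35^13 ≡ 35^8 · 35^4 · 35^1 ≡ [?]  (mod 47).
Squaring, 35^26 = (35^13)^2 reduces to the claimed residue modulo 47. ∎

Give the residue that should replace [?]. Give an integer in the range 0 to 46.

Multiply the listed residues: 34 · 9 · 35 = 306 → 10710.
Reducing modulo 47: 10710 = 227·47 + 41, so 35^13 ≡ 41.

41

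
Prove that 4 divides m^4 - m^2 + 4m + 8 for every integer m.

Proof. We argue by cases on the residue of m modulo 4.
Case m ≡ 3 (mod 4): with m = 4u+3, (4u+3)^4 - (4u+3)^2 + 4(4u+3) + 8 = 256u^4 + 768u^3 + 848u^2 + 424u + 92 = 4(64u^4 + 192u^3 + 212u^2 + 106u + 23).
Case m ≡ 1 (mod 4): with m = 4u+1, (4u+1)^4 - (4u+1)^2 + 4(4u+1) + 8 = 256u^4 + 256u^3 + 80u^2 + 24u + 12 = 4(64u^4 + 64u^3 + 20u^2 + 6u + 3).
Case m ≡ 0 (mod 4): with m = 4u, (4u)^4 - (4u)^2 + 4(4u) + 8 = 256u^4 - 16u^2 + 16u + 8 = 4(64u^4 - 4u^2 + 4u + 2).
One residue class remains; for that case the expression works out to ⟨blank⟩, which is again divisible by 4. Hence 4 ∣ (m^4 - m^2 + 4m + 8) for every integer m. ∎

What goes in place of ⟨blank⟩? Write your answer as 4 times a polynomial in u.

4(64u^4 + 128u^3 + 92u^2 + 32u + 7)

Only m ≡ 2 (mod 4) is unaccounted for. Put m = 4u+2:
(4u+2)^4 - (4u+2)^2 + 4(4u+2) + 8 expands to 256u^4 + 512u^3 + 368u^2 + 128u + 28,
and factoring out 4 leaves 4(64u^4 + 128u^3 + 92u^2 + 32u + 7).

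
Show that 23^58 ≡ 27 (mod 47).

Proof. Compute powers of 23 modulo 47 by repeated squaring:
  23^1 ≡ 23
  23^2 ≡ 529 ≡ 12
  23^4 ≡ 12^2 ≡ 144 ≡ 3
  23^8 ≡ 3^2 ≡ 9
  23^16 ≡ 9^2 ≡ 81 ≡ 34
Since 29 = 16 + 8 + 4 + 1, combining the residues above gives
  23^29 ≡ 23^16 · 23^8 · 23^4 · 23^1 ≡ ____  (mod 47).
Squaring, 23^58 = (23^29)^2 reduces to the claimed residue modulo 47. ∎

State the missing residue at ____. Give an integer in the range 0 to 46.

Multiply the listed residues: 34 · 9 · 3 · 23 = 306 → 918 → 21114.
Reducing modulo 47: 21114 = 449·47 + 11, so 23^29 ≡ 11.

11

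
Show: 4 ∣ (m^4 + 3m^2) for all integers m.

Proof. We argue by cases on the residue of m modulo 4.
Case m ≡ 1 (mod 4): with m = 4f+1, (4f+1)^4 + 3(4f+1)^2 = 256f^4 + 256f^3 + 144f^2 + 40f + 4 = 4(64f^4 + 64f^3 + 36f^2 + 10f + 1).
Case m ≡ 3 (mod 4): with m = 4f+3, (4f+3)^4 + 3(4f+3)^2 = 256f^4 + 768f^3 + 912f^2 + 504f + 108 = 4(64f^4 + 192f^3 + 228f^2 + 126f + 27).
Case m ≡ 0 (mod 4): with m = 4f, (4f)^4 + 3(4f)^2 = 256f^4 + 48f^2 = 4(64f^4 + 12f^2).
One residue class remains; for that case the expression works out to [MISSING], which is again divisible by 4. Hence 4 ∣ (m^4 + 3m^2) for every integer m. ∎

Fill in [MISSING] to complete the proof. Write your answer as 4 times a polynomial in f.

Only m ≡ 2 (mod 4) is unaccounted for. Put m = 4f+2:
(4f+2)^4 + 3(4f+2)^2 expands to 256f^4 + 512f^3 + 432f^2 + 176f + 28,
and factoring out 4 leaves 4(64f^4 + 128f^3 + 108f^2 + 44f + 7).

4(64f^4 + 128f^3 + 108f^2 + 44f + 7)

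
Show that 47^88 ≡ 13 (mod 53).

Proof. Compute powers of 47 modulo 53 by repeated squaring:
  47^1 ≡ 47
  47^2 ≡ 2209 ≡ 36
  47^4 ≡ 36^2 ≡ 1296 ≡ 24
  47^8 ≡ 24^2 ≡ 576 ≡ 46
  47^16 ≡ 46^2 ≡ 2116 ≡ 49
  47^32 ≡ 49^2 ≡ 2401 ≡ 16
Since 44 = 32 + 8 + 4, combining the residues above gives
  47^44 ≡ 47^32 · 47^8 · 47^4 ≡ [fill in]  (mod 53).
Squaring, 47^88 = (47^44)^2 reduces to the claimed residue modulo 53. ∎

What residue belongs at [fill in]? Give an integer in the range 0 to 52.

15

47^32 · 47^8 · 47^4 ≡ 16 · 46 · 24 = 17664.
17664 mod 53 = 15, so 47^44 ≡ 15 (mod 53).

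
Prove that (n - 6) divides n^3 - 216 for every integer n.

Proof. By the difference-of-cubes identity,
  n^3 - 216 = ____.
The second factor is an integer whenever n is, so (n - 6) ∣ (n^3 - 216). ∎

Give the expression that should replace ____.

a^3 - b^3 = (a - b)(a^2 + ab + b^2). With a = n, b = 6:
n^3 - 216 = (n - 6)(n^2 + 6n + 36).

(n - 6)(n^2 + 6n + 36)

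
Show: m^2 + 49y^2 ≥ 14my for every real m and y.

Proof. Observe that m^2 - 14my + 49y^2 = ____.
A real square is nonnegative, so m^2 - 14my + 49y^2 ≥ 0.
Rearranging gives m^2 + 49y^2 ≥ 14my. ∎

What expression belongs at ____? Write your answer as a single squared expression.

(m - 7y)^2

m^2 - 14my + 49y^2 is a perfect-square trinomial: the outer terms are (m)^2 and (7y)^2, and the cross term is -2·m·7y.
So m^2 - 14my + 49y^2 = (m - 7y)^2 ≥ 0.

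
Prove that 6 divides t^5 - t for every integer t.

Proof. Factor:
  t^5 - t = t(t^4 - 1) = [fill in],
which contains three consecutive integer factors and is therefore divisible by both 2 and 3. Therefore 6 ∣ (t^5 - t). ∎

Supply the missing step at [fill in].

t^4 - 1 = (t^2 - 1)(t^2 + 1), and t^2 - 1 = (t-1)(t+1).
So t(t^4 - 1) = (t - 1)t(t + 1)(t^2 + 1).

(t - 1)t(t + 1)(t^2 + 1)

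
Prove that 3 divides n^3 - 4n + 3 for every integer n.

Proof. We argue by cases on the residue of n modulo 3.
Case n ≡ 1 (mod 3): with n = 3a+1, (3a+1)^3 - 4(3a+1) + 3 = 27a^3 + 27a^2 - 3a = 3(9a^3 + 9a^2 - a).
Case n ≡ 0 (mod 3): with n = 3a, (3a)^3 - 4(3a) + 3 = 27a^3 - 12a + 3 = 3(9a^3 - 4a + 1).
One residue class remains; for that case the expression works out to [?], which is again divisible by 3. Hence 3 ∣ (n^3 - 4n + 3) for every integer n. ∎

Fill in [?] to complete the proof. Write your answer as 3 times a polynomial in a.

The residues treated are {1, 0}, so the missing case is n ≡ 2 (mod 3); write n = 3a+2.
Then (3a+2)^3 - 4(3a+2) + 3 = 27a^3 + 54a^2 + 24a + 3 = 3(9a^3 + 18a^2 + 8a + 1).

3(9a^3 + 18a^2 + 8a + 1)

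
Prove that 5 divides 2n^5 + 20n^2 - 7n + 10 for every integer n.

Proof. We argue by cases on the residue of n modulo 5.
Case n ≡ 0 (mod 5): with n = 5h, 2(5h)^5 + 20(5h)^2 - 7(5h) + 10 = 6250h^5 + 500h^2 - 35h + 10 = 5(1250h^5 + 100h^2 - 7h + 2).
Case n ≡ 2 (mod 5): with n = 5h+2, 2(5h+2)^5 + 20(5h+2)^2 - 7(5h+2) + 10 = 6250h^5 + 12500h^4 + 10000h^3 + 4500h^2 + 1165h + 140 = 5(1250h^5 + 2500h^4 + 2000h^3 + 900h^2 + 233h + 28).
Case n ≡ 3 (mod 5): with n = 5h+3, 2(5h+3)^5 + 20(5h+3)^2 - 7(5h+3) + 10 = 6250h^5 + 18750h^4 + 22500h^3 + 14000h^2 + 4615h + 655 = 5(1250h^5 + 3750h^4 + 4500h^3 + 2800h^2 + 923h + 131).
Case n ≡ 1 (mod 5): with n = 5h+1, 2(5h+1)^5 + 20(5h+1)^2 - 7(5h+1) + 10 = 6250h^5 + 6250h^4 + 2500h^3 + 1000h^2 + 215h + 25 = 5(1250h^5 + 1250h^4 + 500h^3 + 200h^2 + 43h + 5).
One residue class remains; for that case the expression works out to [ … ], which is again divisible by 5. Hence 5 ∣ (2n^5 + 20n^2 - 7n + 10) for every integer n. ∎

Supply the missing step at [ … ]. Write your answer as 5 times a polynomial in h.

Only n ≡ 4 (mod 5) is unaccounted for. Put n = 5h+4:
2(5h+4)^5 + 20(5h+4)^2 - 7(5h+4) + 10 expands to 6250h^5 + 25000h^4 + 40000h^3 + 32500h^2 + 13565h + 2350,
and factoring out 5 leaves 5(1250h^5 + 5000h^4 + 8000h^3 + 6500h^2 + 2713h + 470).

5(1250h^5 + 5000h^4 + 8000h^3 + 6500h^2 + 2713h + 470)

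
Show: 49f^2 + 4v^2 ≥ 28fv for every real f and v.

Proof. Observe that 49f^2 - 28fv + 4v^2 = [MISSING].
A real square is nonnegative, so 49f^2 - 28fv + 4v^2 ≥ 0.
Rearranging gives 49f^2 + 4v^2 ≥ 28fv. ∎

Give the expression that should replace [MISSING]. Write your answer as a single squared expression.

The leading and trailing coefficients are 7^2 and 2^2, and 28 = 2·7·2, so the trinomial is (7f - 2v)^2.
Hence 49f^2 - 28fv + 4v^2 ≥ 0.

(7f - 2v)^2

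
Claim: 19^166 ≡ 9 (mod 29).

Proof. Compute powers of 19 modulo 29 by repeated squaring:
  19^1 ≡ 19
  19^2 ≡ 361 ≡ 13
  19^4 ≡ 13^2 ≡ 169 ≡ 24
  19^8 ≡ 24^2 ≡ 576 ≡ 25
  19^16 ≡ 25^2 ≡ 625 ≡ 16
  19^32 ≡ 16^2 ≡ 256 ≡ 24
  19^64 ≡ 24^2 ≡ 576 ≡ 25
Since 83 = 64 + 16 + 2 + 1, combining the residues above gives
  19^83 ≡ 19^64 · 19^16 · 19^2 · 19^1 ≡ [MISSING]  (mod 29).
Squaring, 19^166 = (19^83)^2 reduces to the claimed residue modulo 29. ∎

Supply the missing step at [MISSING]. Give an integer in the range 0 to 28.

19^64 · 19^16 · 19^2 · 19^1 ≡ 25 · 16 · 13 · 19 = 98800.
98800 mod 29 = 26, so 19^83 ≡ 26 (mod 29).

26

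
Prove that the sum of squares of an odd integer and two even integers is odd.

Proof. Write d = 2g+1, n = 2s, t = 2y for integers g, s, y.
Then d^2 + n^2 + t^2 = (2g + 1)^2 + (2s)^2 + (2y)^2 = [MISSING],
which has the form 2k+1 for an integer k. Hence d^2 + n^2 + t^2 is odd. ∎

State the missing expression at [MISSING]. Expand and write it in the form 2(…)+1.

Expanding: (2g + 1)^2 + (2s)^2 + (2y)^2 = 4g^2 + 4g + 4s^2 + 4y^2 + 1.
Every term except the constant is even, so this is 2(2g^2 + 2g + 2s^2 + 2y^2) + 1,
and 2g^2 + 2g + 2s^2 + 2y^2 ∈ ℤ gives the required form.

2(2g^2 + 2g + 2s^2 + 2y^2) + 1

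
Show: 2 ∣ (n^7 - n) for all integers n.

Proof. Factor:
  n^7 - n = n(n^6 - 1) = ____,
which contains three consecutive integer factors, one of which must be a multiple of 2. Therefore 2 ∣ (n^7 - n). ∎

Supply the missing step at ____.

n^6 - 1 = (n^2 - 1)(n^4 + n^2 + 1), and n^2 - 1 = (n-1)(n+1).
So n(n^6 - 1) = (n - 1)n(n + 1)(n^4 + n^2 + 1).

(n - 1)n(n + 1)(n^4 + n^2 + 1)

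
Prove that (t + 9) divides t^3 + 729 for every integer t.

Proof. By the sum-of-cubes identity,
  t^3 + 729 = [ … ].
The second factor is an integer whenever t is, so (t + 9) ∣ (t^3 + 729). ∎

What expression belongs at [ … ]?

(t + 9)(t^2 - 9t + 81)

Polynomial division of t^3 + 729 by t + 9 leaves remainder 0 and quotient t^2 - 9t + 81.
Hence t^3 + 729 = (t + 9)(t^2 - 9t + 81).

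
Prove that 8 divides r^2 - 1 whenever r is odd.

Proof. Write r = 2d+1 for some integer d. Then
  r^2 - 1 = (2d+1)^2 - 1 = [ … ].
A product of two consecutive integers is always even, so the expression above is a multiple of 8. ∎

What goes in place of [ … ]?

4d(d + 1)

(2d+1)^2 - 1 = 4d^2 + 4d + 1 - 1 = 4d^2 + 4d = 4d(d+1).
Since d and d+1 are consecutive, d(d+1) is even, and 4·(even) is a multiple of 8.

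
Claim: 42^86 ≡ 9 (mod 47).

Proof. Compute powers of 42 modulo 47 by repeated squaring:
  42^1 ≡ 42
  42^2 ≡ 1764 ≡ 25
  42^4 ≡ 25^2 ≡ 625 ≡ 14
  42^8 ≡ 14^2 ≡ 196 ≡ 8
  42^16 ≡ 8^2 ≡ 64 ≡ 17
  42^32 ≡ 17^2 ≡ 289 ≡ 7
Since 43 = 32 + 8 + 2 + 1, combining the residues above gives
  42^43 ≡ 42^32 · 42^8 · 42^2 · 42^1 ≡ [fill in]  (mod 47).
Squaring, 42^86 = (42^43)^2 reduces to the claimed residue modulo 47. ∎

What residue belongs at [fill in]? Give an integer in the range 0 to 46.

3

Multiply the listed residues: 7 · 8 · 25 · 42 = 56 → 1400 → 58800.
Reducing modulo 47: 58800 = 1251·47 + 3, so 42^43 ≡ 3.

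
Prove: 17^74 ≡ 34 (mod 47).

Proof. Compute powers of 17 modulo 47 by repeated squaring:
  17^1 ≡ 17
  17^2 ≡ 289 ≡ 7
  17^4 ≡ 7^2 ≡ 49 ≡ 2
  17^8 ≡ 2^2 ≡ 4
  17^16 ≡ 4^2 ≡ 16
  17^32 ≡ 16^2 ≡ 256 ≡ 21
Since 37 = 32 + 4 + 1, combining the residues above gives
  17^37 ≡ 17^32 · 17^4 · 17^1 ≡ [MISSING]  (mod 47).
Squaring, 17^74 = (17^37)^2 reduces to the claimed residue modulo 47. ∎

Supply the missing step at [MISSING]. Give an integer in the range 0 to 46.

Multiply the listed residues: 21 · 2 · 17 = 42 → 714.
Reducing modulo 47: 714 = 15·47 + 9, so 17^37 ≡ 9.

9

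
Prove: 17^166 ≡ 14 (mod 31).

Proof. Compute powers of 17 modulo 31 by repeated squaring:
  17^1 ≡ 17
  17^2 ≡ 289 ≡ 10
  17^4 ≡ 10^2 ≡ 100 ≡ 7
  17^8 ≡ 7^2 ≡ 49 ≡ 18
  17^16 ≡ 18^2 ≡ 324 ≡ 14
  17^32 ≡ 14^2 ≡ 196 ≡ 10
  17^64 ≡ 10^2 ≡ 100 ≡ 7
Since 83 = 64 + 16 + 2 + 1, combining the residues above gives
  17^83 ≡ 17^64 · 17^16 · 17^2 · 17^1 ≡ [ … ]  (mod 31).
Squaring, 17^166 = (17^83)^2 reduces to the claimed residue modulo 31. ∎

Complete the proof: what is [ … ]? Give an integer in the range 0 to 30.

17^64 · 17^16 · 17^2 · 17^1 ≡ 7 · 14 · 10 · 17 = 16660.
16660 mod 31 = 13, so 17^83 ≡ 13 (mod 31).

13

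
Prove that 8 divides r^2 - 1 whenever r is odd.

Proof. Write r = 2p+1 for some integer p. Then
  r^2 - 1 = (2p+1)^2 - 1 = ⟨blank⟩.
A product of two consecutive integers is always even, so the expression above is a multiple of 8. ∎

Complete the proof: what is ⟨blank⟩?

4p(p + 1)

(2p+1)^2 - 1 = 4p^2 + 4p + 1 - 1 = 4p^2 + 4p = 4p(p+1).
Since p and p+1 are consecutive, p(p+1) is even, and 4·(even) is a multiple of 8.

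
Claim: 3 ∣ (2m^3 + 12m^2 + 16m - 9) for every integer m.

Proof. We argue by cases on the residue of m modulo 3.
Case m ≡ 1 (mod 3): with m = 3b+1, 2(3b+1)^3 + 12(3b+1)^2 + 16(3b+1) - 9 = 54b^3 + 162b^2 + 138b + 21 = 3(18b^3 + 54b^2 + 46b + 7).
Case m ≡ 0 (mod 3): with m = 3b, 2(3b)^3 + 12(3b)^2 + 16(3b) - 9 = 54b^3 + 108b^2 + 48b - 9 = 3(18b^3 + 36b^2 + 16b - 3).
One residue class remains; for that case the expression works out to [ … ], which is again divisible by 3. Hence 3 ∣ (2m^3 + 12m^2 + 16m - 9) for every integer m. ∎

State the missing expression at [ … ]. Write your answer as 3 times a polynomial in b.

3(18b^3 + 72b^2 + 88b + 29)

The residues treated are {1, 0}, so the missing case is m ≡ 2 (mod 3); write m = 3b+2.
Then 2(3b+2)^3 + 12(3b+2)^2 + 16(3b+2) - 9 = 54b^3 + 216b^2 + 264b + 87 = 3(18b^3 + 72b^2 + 88b + 29).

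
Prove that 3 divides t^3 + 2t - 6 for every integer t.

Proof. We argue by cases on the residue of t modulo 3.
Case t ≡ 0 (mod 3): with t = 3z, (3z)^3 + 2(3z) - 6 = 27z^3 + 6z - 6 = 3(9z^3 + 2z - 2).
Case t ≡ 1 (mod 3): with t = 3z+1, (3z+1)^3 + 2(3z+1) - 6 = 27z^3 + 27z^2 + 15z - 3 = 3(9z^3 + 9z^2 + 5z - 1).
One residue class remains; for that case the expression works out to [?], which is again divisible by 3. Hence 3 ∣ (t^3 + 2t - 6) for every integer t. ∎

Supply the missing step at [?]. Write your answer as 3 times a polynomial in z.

The residues treated are {0, 1}, so the missing case is t ≡ 2 (mod 3); write t = 3z+2.
Then (3z+2)^3 + 2(3z+2) - 6 = 27z^3 + 54z^2 + 42z + 6 = 3(9z^3 + 18z^2 + 14z + 2).

3(9z^3 + 18z^2 + 14z + 2)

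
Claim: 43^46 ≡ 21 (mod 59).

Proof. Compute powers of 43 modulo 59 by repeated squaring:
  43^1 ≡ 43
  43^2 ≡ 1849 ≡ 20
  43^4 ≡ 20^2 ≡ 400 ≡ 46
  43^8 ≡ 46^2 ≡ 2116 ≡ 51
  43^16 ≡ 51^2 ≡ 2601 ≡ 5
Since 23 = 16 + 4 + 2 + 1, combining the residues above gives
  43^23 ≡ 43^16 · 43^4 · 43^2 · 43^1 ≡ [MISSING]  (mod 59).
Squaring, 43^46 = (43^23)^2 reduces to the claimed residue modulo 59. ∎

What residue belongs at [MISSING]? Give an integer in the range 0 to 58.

43^16 · 43^4 · 43^2 · 43^1 ≡ 5 · 46 · 20 · 43 = 197800.
197800 mod 59 = 32, so 43^23 ≡ 32 (mod 59).

32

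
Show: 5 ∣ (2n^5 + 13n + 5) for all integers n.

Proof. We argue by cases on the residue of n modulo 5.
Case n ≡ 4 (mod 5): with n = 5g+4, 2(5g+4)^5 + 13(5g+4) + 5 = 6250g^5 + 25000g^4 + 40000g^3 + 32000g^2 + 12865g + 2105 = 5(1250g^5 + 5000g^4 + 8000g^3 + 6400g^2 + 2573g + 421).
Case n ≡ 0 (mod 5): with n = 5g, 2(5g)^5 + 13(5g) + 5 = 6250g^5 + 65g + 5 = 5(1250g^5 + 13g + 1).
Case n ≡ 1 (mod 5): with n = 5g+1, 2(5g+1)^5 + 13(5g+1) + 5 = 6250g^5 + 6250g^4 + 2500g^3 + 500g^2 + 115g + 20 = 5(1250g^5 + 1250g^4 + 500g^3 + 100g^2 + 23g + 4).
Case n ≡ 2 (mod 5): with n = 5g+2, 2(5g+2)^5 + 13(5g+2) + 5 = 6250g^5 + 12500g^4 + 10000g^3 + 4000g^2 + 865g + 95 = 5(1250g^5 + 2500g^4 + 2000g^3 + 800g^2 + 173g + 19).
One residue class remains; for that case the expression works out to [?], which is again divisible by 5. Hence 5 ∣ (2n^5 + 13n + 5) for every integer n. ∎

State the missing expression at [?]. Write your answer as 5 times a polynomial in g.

Only n ≡ 3 (mod 5) is unaccounted for. Put n = 5g+3:
2(5g+3)^5 + 13(5g+3) + 5 expands to 6250g^5 + 18750g^4 + 22500g^3 + 13500g^2 + 4115g + 530,
and factoring out 5 leaves 5(1250g^5 + 3750g^4 + 4500g^3 + 2700g^2 + 823g + 106).

5(1250g^5 + 3750g^4 + 4500g^3 + 2700g^2 + 823g + 106)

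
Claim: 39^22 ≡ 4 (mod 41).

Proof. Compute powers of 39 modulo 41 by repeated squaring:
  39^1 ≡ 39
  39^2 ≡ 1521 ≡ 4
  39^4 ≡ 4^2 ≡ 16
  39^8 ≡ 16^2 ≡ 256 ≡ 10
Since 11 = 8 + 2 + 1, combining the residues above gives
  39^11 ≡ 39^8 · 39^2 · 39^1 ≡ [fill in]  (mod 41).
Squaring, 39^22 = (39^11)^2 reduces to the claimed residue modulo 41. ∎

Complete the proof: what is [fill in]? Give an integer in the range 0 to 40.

Multiply the listed residues: 10 · 4 · 39 = 40 → 1560.
Reducing modulo 41: 1560 = 38·41 + 2, so 39^11 ≡ 2.

2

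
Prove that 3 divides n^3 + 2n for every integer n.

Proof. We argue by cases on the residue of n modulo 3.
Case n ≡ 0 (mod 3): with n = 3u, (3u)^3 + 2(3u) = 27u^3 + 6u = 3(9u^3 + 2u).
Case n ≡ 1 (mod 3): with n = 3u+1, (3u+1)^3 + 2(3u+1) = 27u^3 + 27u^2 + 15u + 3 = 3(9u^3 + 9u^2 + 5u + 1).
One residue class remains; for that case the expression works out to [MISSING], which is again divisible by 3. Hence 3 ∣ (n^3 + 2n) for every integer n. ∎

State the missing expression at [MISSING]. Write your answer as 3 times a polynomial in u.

Only n ≡ 2 (mod 3) is unaccounted for. Put n = 3u+2:
(3u+2)^3 + 2(3u+2) expands to 27u^3 + 54u^2 + 42u + 12,
and factoring out 3 leaves 3(9u^3 + 18u^2 + 14u + 4).

3(9u^3 + 18u^2 + 14u + 4)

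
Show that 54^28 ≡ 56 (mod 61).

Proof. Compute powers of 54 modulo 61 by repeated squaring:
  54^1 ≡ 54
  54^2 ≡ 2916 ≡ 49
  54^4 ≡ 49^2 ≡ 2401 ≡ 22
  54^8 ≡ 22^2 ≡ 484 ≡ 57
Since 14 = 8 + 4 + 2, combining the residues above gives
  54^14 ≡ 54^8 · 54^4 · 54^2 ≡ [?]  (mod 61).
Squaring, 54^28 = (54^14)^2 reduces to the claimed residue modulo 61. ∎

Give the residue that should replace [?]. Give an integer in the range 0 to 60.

19

Multiply the listed residues: 57 · 22 · 49 = 1254 → 61446.
Reducing modulo 61: 61446 = 1007·61 + 19, so 54^14 ≡ 19.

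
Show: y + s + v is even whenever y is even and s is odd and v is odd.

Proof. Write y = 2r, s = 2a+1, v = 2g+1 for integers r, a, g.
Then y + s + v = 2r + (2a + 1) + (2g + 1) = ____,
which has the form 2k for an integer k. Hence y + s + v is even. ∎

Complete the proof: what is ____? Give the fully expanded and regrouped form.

Expanding: 2r + (2a + 1) + (2g + 1) = 2a + 2g + 2r + 2.
Every term is even; pulling out the factor of 2 gives 2(a + g + r + 1).

2(a + g + r + 1)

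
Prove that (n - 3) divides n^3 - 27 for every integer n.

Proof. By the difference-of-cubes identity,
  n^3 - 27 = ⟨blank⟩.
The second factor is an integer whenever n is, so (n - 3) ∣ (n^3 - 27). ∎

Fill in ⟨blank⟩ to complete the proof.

Polynomial division of n^3 - 27 by n - 3 leaves remainder 0 and quotient n^2 + 3n + 9.
Hence n^3 - 27 = (n - 3)(n^2 + 3n + 9).

(n - 3)(n^2 + 3n + 9)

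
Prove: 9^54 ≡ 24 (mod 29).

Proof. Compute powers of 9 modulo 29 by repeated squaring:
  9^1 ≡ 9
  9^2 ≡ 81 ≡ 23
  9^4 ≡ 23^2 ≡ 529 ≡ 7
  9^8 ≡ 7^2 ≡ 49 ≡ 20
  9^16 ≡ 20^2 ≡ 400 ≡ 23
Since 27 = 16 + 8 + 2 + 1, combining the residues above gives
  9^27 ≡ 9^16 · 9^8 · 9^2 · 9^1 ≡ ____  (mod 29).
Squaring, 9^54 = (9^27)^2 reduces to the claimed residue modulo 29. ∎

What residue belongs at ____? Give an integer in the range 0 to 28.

13

Multiply the listed residues: 23 · 20 · 23 · 9 = 460 → 10580 → 95220.
Reducing modulo 29: 95220 = 3283·29 + 13, so 9^27 ≡ 13.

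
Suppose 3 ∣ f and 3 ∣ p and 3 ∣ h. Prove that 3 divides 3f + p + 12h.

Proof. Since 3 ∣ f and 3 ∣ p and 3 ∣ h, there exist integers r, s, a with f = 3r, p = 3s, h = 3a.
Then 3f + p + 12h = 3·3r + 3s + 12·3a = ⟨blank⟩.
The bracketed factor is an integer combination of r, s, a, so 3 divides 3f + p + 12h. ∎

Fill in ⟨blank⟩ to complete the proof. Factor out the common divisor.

Each term has a factor of 3: 3·3r + 3s + 12·3a = 3·(12a + 3r + s).
Since 12a + 3r + s is an integer, 3 ∣ (3f + p + 12h).

3(12a + 3r + s)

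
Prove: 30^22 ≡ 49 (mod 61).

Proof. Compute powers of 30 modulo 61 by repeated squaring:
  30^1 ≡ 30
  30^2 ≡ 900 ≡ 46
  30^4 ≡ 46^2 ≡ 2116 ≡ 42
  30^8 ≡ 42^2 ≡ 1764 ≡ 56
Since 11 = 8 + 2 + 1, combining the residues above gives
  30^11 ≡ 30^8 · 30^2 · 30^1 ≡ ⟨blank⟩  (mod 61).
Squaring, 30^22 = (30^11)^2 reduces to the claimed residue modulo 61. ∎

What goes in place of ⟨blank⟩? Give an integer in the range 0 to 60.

54

Multiply the listed residues: 56 · 46 · 30 = 2576 → 77280.
Reducing modulo 61: 77280 = 1266·61 + 54, so 30^11 ≡ 54.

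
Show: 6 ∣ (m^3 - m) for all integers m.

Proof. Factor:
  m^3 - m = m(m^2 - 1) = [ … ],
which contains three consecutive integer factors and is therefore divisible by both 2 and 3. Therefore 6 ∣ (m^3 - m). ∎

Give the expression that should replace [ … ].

m(m^2 - 1) = m(m - 1)(m + 1) = (m - 1)m(m + 1).
These three factors are consecutive integers, so their product is divisible by 6.

(m - 1)m(m + 1)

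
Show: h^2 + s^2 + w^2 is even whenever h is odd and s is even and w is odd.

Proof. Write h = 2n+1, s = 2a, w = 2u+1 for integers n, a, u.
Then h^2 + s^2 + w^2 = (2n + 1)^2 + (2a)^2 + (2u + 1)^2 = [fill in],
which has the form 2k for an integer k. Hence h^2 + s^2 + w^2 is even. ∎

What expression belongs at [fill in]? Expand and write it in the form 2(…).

2(2a^2 + 2n^2 + 2n + 2u^2 + 2u + 1)

Expanding: (2n + 1)^2 + (2a)^2 + (2u + 1)^2 = 4a^2 + 4n^2 + 4n + 4u^2 + 4u + 2.
Every term is even; pulling out the factor of 2 gives 2(2a^2 + 2n^2 + 2n + 2u^2 + 2u + 1).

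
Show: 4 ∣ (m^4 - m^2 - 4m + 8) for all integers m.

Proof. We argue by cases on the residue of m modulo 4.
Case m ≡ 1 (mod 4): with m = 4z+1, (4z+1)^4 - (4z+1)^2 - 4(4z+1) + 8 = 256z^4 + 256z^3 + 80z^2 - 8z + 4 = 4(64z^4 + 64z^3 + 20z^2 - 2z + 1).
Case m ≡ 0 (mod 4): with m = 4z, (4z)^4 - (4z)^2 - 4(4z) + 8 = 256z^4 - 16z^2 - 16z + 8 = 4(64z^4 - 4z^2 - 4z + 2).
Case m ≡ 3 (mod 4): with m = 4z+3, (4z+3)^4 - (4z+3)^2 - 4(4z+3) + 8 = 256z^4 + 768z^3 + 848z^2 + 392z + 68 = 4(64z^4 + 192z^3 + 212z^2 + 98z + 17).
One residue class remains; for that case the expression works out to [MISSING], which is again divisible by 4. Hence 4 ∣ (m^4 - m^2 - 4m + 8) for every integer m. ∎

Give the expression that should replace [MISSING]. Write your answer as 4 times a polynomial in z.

Only m ≡ 2 (mod 4) is unaccounted for. Put m = 4z+2:
(4z+2)^4 - (4z+2)^2 - 4(4z+2) + 8 expands to 256z^4 + 512z^3 + 368z^2 + 96z + 12,
and factoring out 4 leaves 4(64z^4 + 128z^3 + 92z^2 + 24z + 3).

4(64z^4 + 128z^3 + 92z^2 + 24z + 3)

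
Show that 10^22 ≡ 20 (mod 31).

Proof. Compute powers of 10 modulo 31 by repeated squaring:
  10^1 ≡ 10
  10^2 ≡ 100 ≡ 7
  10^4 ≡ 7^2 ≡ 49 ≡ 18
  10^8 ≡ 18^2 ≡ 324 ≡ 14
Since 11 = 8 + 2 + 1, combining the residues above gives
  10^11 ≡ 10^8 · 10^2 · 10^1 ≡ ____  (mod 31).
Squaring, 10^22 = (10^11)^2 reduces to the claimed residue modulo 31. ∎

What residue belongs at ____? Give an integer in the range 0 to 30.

10^8 · 10^2 · 10^1 ≡ 14 · 7 · 10 = 980.
980 mod 31 = 19, so 10^11 ≡ 19 (mod 31).

19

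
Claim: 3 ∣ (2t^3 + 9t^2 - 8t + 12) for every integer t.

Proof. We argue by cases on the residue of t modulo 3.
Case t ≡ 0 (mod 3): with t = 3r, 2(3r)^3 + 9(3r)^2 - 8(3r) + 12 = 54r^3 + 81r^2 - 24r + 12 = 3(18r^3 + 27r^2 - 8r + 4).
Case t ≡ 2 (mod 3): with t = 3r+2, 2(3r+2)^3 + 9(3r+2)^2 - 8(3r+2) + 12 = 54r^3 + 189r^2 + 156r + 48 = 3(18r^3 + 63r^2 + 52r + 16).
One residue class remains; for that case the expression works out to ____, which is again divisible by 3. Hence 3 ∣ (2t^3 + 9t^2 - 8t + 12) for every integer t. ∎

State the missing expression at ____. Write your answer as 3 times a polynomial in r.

Only t ≡ 1 (mod 3) is unaccounted for. Put t = 3r+1:
2(3r+1)^3 + 9(3r+1)^2 - 8(3r+1) + 12 expands to 54r^3 + 135r^2 + 48r + 15,
and factoring out 3 leaves 3(18r^3 + 45r^2 + 16r + 5).

3(18r^3 + 45r^2 + 16r + 5)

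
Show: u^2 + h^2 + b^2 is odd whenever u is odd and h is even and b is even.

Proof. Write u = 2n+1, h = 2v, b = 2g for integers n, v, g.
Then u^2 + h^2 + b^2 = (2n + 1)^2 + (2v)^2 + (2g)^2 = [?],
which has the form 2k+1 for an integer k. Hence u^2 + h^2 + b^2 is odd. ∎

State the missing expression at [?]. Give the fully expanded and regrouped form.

(2n + 1)^2 + (2v)^2 + (2g)^2 = 4g^2 + 4n^2 + 4n + 4v^2 + 1
= 2(2g^2 + 2n^2 + 2n + 2v^2) + 1.
Since 2g^2 + 2n^2 + 2n + 2v^2 is an integer, the sum of squares is of the form 2k+1 for an integer k.

2(2g^2 + 2n^2 + 2n + 2v^2) + 1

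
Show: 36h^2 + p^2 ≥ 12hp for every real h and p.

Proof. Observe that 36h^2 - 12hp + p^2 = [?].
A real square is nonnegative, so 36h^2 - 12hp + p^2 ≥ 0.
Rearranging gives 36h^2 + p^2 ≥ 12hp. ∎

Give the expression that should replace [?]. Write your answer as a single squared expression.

36h^2 - 12hp + p^2 is a perfect-square trinomial: the outer terms are (6h)^2 and (p)^2, and the cross term is -2·6h·p.
So 36h^2 - 12hp + p^2 = (6h - p)^2 ≥ 0.

(6h - p)^2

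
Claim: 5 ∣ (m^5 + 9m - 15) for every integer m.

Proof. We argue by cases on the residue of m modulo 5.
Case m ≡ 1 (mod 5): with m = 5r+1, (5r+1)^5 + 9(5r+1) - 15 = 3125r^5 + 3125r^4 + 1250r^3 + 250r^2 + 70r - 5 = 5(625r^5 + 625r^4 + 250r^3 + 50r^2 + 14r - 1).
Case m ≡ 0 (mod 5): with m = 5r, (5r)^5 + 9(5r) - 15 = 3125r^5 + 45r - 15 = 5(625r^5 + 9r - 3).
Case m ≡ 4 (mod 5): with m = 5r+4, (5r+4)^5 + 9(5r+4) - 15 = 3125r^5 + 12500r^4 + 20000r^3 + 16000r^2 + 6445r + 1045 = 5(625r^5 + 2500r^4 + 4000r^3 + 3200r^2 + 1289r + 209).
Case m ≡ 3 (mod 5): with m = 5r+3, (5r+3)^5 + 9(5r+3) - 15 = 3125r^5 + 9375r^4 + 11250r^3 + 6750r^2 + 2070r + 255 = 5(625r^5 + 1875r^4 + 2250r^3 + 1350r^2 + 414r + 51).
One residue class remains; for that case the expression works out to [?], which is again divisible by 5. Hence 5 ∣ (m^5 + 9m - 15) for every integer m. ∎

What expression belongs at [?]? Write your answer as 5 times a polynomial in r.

5(625r^5 + 1250r^4 + 1000r^3 + 400r^2 + 89r + 7)

Only m ≡ 2 (mod 5) is unaccounted for. Put m = 5r+2:
(5r+2)^5 + 9(5r+2) - 15 expands to 3125r^5 + 6250r^4 + 5000r^3 + 2000r^2 + 445r + 35,
and factoring out 5 leaves 5(625r^5 + 1250r^4 + 1000r^3 + 400r^2 + 89r + 7).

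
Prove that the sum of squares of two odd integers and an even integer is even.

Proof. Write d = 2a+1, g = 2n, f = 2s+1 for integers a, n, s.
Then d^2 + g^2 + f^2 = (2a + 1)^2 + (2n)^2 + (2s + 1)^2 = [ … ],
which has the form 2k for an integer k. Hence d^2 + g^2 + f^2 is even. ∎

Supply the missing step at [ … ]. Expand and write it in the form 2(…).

2(2a^2 + 2a + 2n^2 + 2s^2 + 2s + 1)

(2a + 1)^2 + (2n)^2 + (2s + 1)^2 = 4a^2 + 4a + 4n^2 + 4s^2 + 4s + 2
= 2(2a^2 + 2a + 2n^2 + 2s^2 + 2s + 1).
Since 2a^2 + 2a + 2n^2 + 2s^2 + 2s + 1 is an integer, the sum of squares is of the form 2k for an integer k.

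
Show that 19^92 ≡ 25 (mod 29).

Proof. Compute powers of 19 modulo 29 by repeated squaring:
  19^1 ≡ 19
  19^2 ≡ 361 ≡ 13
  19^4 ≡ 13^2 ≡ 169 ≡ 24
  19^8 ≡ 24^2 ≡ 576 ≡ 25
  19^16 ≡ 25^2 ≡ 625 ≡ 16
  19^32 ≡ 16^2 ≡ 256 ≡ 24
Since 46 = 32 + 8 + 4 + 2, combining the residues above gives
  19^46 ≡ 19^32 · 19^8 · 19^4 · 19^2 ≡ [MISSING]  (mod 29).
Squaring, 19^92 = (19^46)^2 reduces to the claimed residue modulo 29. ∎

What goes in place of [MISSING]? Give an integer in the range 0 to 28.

Multiply the listed residues: 24 · 25 · 24 · 13 = 600 → 14400 → 187200.
Reducing modulo 29: 187200 = 6455·29 + 5, so 19^46 ≡ 5.

5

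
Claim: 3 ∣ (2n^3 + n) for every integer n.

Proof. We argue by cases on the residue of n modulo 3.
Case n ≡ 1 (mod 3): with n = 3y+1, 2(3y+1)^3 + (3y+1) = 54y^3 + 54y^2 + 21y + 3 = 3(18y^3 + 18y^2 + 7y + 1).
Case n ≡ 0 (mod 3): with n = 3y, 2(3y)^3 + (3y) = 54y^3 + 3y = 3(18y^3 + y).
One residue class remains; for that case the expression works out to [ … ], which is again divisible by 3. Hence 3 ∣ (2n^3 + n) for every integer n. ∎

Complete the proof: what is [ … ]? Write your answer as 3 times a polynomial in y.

3(18y^3 + 36y^2 + 25y + 6)

Only n ≡ 2 (mod 3) is unaccounted for. Put n = 3y+2:
2(3y+2)^3 + (3y+2) expands to 54y^3 + 108y^2 + 75y + 18,
and factoring out 3 leaves 3(18y^3 + 36y^2 + 25y + 6).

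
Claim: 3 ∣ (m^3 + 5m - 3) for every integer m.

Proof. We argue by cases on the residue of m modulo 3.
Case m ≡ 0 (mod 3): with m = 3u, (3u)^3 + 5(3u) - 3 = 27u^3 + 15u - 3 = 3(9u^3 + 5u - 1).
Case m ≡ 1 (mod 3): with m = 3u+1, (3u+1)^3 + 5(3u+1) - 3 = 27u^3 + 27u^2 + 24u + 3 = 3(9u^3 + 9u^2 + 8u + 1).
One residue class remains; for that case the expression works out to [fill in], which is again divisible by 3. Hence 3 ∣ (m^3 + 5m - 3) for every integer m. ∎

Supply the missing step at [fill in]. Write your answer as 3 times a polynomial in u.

3(9u^3 + 18u^2 + 17u + 5)

Only m ≡ 2 (mod 3) is unaccounted for. Put m = 3u+2:
(3u+2)^3 + 5(3u+2) - 3 expands to 27u^3 + 54u^2 + 51u + 15,
and factoring out 3 leaves 3(9u^3 + 18u^2 + 17u + 5).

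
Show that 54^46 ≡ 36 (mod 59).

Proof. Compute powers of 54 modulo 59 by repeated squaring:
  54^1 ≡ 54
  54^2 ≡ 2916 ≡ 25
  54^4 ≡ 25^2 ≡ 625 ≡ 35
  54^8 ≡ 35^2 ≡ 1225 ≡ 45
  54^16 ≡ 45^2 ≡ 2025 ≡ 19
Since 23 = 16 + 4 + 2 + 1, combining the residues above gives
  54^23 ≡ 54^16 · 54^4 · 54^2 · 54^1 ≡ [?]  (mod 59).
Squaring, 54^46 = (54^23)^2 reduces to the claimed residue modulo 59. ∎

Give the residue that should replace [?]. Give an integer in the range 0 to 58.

6

Multiply the listed residues: 19 · 35 · 25 · 54 = 665 → 16625 → 897750.
Reducing modulo 59: 897750 = 15216·59 + 6, so 54^23 ≡ 6.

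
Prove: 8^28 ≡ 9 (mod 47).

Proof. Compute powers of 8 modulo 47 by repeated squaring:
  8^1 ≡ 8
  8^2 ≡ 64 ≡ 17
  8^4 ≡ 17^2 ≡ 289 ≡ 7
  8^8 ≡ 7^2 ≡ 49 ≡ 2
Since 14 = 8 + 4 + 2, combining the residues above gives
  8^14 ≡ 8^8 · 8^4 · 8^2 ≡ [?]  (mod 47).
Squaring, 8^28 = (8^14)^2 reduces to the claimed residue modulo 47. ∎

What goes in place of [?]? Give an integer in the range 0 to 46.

Multiply the listed residues: 2 · 7 · 17 = 14 → 238.
Reducing modulo 47: 238 = 5·47 + 3, so 8^14 ≡ 3.

3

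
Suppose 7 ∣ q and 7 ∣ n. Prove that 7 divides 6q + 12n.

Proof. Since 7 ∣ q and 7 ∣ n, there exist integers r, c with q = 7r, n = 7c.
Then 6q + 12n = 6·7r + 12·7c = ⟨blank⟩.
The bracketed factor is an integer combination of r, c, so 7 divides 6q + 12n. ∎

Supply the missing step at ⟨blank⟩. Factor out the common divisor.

7(12c + 6r)

Pull the common 7 out of every term: 6·7r + 12·7c = 7(12c + 6r).
12c + 6r is an integer, which exhibits the divisibility.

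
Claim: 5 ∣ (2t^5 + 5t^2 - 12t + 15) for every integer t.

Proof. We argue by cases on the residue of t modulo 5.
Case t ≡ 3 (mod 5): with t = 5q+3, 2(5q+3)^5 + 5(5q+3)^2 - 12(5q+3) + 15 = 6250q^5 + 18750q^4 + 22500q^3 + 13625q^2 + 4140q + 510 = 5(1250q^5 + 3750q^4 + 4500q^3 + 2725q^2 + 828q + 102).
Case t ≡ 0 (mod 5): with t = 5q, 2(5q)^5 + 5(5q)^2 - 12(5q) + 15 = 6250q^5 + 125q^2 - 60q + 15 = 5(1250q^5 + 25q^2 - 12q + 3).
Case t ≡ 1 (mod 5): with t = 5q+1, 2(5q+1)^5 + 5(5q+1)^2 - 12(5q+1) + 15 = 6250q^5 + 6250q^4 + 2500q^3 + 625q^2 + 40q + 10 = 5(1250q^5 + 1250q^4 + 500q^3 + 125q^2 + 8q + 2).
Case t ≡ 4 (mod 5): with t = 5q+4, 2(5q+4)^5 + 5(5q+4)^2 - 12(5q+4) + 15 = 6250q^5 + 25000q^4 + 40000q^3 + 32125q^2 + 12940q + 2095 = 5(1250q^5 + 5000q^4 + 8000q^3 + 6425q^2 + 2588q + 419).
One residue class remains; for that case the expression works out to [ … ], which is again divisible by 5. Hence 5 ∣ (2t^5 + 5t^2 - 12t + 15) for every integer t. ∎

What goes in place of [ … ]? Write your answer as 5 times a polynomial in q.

5(1250q^5 + 2500q^4 + 2000q^3 + 825q^2 + 168q + 15)

The residues treated are {3, 0, 1, 4}, so the missing case is t ≡ 2 (mod 5); write t = 5q+2.
Then 2(5q+2)^5 + 5(5q+2)^2 - 12(5q+2) + 15 = 6250q^5 + 12500q^4 + 10000q^3 + 4125q^2 + 840q + 75 = 5(1250q^5 + 2500q^4 + 2000q^3 + 825q^2 + 168q + 15).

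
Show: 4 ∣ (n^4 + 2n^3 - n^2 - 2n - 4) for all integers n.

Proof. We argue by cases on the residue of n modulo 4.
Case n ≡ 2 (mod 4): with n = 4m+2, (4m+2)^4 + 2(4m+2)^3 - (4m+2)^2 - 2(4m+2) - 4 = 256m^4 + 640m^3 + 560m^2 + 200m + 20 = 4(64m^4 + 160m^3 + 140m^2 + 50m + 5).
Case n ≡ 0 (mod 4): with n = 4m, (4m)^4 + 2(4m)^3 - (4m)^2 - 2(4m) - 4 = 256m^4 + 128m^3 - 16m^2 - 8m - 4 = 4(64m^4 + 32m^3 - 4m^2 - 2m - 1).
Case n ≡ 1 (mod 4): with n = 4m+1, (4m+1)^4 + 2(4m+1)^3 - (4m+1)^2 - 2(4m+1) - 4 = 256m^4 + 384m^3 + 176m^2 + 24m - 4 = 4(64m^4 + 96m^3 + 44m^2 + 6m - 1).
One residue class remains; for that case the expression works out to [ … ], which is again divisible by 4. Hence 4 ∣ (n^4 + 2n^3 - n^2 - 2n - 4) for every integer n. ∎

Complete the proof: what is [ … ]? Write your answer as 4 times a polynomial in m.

The residues treated are {2, 0, 1}, so the missing case is n ≡ 3 (mod 4); write n = 4m+3.
Then (4m+3)^4 + 2(4m+3)^3 - (4m+3)^2 - 2(4m+3) - 4 = 256m^4 + 896m^3 + 1136m^2 + 616m + 116 = 4(64m^4 + 224m^3 + 284m^2 + 154m + 29).

4(64m^4 + 224m^3 + 284m^2 + 154m + 29)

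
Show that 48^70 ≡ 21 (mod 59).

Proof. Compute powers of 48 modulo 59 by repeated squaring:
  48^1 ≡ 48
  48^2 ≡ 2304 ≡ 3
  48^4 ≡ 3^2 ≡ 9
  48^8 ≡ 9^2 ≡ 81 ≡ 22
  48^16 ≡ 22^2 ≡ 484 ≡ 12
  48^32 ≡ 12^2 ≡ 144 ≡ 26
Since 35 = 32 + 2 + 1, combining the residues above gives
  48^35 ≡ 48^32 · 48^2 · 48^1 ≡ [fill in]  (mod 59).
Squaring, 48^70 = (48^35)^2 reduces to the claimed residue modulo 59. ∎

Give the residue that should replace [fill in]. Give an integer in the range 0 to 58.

27

48^32 · 48^2 · 48^1 ≡ 26 · 3 · 48 = 3744.
3744 mod 59 = 27, so 48^35 ≡ 27 (mod 59).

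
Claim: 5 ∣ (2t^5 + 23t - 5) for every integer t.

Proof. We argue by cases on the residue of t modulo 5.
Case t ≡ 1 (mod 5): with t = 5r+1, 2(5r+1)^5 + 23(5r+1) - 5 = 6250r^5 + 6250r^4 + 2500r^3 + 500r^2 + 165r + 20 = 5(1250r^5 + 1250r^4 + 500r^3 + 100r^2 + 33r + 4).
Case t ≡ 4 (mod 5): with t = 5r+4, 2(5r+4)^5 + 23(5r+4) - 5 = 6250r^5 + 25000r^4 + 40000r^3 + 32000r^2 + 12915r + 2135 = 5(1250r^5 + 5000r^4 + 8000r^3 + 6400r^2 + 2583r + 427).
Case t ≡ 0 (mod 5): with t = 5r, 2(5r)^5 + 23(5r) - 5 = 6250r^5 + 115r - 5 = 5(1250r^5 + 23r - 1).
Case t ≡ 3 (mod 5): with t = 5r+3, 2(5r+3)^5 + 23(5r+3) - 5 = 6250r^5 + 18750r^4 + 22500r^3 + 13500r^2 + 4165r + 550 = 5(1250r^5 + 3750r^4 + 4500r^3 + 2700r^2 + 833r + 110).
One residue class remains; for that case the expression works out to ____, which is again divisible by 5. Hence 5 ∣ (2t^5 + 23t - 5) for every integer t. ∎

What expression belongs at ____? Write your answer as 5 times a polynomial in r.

Only t ≡ 2 (mod 5) is unaccounted for. Put t = 5r+2:
2(5r+2)^5 + 23(5r+2) - 5 expands to 6250r^5 + 12500r^4 + 10000r^3 + 4000r^2 + 915r + 105,
and factoring out 5 leaves 5(1250r^5 + 2500r^4 + 2000r^3 + 800r^2 + 183r + 21).

5(1250r^5 + 2500r^4 + 2000r^3 + 800r^2 + 183r + 21)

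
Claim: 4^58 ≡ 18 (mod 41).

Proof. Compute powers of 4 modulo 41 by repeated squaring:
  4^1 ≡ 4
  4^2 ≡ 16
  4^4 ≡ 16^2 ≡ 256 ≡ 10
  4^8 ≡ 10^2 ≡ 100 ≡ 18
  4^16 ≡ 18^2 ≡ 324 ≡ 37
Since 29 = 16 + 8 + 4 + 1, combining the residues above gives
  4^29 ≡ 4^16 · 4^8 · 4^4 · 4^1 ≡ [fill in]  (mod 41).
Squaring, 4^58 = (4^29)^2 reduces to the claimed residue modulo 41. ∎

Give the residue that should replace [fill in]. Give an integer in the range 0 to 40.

4^16 · 4^8 · 4^4 · 4^1 ≡ 37 · 18 · 10 · 4 = 26640.
26640 mod 41 = 31, so 4^29 ≡ 31 (mod 41).

31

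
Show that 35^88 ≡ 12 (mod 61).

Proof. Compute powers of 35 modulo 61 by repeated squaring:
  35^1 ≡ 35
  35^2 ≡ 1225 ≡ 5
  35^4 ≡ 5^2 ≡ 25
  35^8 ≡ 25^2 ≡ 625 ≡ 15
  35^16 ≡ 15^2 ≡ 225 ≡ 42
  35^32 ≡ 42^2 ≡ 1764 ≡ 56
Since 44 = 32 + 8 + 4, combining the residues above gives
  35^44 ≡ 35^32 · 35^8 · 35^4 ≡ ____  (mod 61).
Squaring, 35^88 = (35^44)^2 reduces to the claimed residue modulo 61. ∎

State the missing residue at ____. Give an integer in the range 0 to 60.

Multiply the listed residues: 56 · 15 · 25 = 840 → 21000.
Reducing modulo 61: 21000 = 344·61 + 16, so 35^44 ≡ 16.

16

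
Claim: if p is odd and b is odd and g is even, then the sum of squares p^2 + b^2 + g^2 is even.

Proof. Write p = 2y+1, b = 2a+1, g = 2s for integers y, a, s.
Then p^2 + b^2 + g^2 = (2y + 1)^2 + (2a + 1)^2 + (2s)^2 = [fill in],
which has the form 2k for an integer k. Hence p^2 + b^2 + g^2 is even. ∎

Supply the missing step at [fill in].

(2y + 1)^2 + (2a + 1)^2 + (2s)^2 = 4a^2 + 4a + 4s^2 + 4y^2 + 4y + 2
= 2(2a^2 + 2a + 2s^2 + 2y^2 + 2y + 1).
Since 2a^2 + 2a + 2s^2 + 2y^2 + 2y + 1 is an integer, the sum of squares is of the form 2k for an integer k.

2(2a^2 + 2a + 2s^2 + 2y^2 + 2y + 1)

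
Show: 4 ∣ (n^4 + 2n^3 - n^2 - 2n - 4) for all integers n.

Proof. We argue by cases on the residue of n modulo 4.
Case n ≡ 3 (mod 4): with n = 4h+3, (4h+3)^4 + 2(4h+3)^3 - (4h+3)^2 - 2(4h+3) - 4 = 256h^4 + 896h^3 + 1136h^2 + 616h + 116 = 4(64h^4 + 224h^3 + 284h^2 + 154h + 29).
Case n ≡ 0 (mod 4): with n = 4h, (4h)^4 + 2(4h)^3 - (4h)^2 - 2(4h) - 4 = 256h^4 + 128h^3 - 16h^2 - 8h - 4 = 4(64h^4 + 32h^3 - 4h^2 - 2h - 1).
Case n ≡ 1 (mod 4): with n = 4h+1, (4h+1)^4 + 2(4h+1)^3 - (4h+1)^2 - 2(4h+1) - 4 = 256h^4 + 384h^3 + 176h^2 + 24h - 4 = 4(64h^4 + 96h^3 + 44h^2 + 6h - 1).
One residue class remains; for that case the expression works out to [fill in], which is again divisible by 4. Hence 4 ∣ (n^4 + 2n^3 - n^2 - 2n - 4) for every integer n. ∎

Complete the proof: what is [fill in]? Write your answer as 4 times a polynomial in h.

Only n ≡ 2 (mod 4) is unaccounted for. Put n = 4h+2:
(4h+2)^4 + 2(4h+2)^3 - (4h+2)^2 - 2(4h+2) - 4 expands to 256h^4 + 640h^3 + 560h^2 + 200h + 20,
and factoring out 4 leaves 4(64h^4 + 160h^3 + 140h^2 + 50h + 5).

4(64h^4 + 160h^3 + 140h^2 + 50h + 5)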